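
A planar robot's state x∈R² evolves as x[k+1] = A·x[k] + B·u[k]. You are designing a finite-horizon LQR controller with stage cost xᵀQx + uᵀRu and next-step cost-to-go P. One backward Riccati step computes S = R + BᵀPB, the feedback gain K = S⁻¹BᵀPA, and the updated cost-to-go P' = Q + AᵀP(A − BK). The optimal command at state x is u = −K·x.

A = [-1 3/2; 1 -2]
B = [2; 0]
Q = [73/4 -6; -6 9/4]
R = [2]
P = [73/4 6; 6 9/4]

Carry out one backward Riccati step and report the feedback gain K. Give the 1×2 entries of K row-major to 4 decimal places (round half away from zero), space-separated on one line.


BᵀP = [36.5000 12.0000]
S = R + BᵀPB = [2] + [73.0000] = [75.0000]
BᵀPA = [-24.5000 30.7500]
K = S⁻¹·BᵀPA = [-0.3267 0.4100]
A−BK = [-0.3467 0.6800; 1.0000 -2.0000]
AᵀP(A−BK) = [0.4967 -0.8300; -0.8300 1.4550]
P' = Q + AᵀP(A−BK) = [18.7467 -6.8300; -6.8300 3.7050]
tr(P') = 22.4517

-0.3267 0.4100


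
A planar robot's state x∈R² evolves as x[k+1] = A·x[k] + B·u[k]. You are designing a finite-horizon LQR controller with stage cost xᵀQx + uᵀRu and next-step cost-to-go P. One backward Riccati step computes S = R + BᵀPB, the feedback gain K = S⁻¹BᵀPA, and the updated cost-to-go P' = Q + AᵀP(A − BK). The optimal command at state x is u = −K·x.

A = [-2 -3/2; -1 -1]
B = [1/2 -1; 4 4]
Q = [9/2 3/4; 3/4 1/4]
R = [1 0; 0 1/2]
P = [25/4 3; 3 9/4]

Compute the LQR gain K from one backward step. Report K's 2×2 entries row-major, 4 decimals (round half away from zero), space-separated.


BᵀP = [15.1250 10.5000; 5.7500 6.0000]
S = R + BᵀPB = [1 0; 0 1/2] + [49.5625 26.8750; 26.8750 18.2500] = [50.5625 26.8750; 26.8750 18.7500]
BᵀPA = [-40.7500 -33.1875; -17.5000 -14.6250]
K = S⁻¹·BᵀPA = [-1.3010 -1.0152; 0.9315 0.6752]
A−BK = [-0.4180 -0.3172; 0.4782 0.3603]
AᵀP(A−BK) = [2.5337 1.9448; 1.9448 1.4939]
P' = Q + AᵀP(A−BK) = [7.0337 2.6948; 2.6948 1.7439]
tr(P') = 8.7776

-1.3010 -1.0152 0.9315 0.6752


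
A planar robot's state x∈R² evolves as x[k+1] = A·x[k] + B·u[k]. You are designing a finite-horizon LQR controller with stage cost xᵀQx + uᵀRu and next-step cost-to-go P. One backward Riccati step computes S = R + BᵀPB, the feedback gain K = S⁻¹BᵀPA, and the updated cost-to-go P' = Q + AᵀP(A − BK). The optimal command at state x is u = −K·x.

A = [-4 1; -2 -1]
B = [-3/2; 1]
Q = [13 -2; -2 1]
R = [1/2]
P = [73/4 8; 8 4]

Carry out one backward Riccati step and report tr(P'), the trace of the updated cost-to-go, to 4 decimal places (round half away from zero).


44.8116

BᵀP = [-19.3750 -8.0000]
S = R + BᵀPB = [1/2] + [21.0625] = [21.5625]
BᵀPA = [93.5000 -11.3750]
K = S⁻¹·BᵀPA = [4.3362 -0.5275]
A−BK = [2.5043 0.2087; -6.3362 -0.4725]
AᵀP(A−BK) = [30.5623 0.3246; 0.3246 0.2493]
P' = Q + AᵀP(A−BK) = [43.5623 -1.6754; -1.6754 1.2493]
tr(P') = 44.8116


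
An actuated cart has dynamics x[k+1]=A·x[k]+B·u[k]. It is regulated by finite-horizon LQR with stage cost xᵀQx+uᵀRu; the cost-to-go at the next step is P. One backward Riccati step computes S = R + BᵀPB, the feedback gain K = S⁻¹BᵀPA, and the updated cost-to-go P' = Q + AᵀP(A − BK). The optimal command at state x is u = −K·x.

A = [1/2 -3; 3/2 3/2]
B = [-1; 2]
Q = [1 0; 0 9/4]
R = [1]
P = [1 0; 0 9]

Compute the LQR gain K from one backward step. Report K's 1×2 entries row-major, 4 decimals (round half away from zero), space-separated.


BᵀP = [-1.0000 18.0000]
S = R + BᵀPB = [1] + [37.0000] = [38.0000]
BᵀPA = [26.5000 30.0000]
K = S⁻¹·BᵀPA = [0.6974 0.7895]
A−BK = [1.1974 -2.2105; 0.1053 -0.0789]
AᵀP(A−BK) = [2.0197 -2.1711; -2.1711 5.5658]
P' = Q + AᵀP(A−BK) = [3.0197 -2.1711; -2.1711 7.8158]
tr(P') = 10.8355

0.6974 0.7895


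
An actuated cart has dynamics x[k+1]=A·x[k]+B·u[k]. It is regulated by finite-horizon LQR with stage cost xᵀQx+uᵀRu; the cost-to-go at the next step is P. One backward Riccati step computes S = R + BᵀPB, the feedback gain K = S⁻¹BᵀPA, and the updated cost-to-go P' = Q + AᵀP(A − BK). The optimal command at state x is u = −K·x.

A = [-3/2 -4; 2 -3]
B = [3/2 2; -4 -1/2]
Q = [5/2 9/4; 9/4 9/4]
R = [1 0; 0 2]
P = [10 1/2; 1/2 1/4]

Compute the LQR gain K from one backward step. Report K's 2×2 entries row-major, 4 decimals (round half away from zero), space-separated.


-0.4643 0.1398 -0.3834 -2.0767

BᵀP = [13.0000 -0.2500; 19.7500 0.8750]
S = R + BᵀPB = [1 0; 0 2] + [20.5000 26.1250; 26.1250 39.0625] = [21.5000 26.1250; 26.1250 41.0625]
BᵀPA = [-20.0000 -51.2500; -27.8750 -81.6250]
K = S⁻¹·BᵀPA = [-0.4643 0.1398; -0.3834 -2.0767]
A−BK = [-0.0367 -0.0562; -0.0490 -3.4793]
AᵀP(A−BK) = [0.5255 1.6560; 1.6560 11.8986]
P' = Q + AᵀP(A−BK) = [3.0255 3.9060; 3.9060 14.1486]
tr(P') = 17.1741


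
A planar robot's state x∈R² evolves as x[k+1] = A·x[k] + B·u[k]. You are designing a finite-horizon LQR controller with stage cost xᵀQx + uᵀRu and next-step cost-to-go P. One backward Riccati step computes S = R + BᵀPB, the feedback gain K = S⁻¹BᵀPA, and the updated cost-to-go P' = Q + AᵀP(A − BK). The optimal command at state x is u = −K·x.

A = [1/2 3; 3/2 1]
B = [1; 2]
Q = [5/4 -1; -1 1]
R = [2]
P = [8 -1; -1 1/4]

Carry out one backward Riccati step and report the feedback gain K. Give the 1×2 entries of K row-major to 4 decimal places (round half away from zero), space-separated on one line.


0.3214 2.5000

BᵀP = [6.0000 -0.5000]
S = R + BᵀPB = [2] + [5.0000] = [7.0000]
BᵀPA = [2.2500 17.5000]
K = S⁻¹·BᵀPA = [0.3214 2.5000]
A−BK = [0.1786 0.5000; 0.8571 -4.0000]
AᵀP(A−BK) = [0.3393 1.7500; 1.7500 22.5000]
P' = Q + AᵀP(A−BK) = [1.5893 0.7500; 0.7500 23.5000]
tr(P') = 25.0893


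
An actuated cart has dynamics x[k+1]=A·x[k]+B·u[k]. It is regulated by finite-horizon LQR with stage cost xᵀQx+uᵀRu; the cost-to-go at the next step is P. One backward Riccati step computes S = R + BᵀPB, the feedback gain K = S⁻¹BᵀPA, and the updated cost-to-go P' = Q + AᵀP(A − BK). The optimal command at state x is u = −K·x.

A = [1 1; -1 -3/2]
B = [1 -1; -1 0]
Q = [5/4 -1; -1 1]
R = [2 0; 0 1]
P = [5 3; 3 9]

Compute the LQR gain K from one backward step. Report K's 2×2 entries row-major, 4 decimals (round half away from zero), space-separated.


BᵀP = [2.0000 -6.0000; -5.0000 -3.0000]
S = R + BᵀPB = [2 0; 0 1] + [8.0000 -2.0000; -2.0000 5.0000] = [10.0000 -2.0000; -2.0000 6.0000]
BᵀPA = [8.0000 11.0000; -2.0000 -0.5000]
K = S⁻¹·BᵀPA = [0.7857 1.1607; -0.0714 0.3036]
A−BK = [0.1429 0.1429; -0.2143 -0.3393]
AᵀP(A−BK) = [1.5714 2.3214; 2.3214 3.6339]
P' = Q + AᵀP(A−BK) = [2.8214 1.3214; 1.3214 4.6339]
tr(P') = 7.4554

0.7857 1.1607 -0.0714 0.3036


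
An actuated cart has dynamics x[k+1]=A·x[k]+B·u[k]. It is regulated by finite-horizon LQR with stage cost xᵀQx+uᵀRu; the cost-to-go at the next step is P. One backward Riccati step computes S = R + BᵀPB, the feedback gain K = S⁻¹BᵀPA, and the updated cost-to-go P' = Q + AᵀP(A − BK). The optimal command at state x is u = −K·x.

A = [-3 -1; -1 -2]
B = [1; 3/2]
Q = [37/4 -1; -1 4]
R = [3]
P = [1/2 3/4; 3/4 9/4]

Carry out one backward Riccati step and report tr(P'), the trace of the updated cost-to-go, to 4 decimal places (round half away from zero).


20.4899

BᵀP = [1.6250 4.1250]
S = R + BᵀPB = [3] + [7.8125] = [10.8125]
BᵀPA = [-9.0000 -9.8750]
K = S⁻¹·BᵀPA = [-0.8324 -0.9133]
A−BK = [-2.1676 -0.0867; 0.2486 -0.6301]
AᵀP(A−BK) = [3.7587 3.0303; 3.0303 3.4812]
P' = Q + AᵀP(A−BK) = [13.0087 2.0303; 2.0303 7.4812]
tr(P') = 20.4899


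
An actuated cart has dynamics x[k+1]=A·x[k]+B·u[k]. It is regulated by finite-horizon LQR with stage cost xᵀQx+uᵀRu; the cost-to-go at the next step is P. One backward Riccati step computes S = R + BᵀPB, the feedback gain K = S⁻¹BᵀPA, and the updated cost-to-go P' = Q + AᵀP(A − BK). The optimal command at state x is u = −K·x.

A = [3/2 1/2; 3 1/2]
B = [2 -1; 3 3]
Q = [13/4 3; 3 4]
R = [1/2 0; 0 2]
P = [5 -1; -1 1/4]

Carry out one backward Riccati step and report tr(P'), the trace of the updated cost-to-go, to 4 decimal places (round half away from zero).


7.5413

BᵀP = [7.0000 -1.2500; -8.0000 1.7500]
S = R + BᵀPB = [1/2 0; 0 2] + [10.2500 -10.7500; -10.7500 13.2500] = [10.7500 -10.7500; -10.7500 15.2500]
BᵀPA = [6.7500 2.8750; -6.7500 -3.1250]
K = S⁻¹·BᵀPA = [0.6279 0.2119; 0.0000 -0.0556]
A−BK = [0.2442 0.0207; 1.1163 0.0310]
AᵀP(A−BK) = [0.2616 0.0698; 0.0698 0.0297]
P' = Q + AᵀP(A−BK) = [3.5116 3.0698; 3.0698 4.0297]
tr(P') = 7.5413


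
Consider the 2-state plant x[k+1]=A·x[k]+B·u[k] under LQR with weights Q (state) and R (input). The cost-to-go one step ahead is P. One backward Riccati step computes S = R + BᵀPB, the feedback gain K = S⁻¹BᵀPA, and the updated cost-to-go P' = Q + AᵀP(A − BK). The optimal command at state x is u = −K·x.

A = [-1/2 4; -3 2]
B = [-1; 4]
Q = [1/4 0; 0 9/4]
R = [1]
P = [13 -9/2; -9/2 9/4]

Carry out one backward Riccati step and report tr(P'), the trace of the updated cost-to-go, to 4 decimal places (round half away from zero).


40.8256

BᵀP = [-31.0000 13.5000]
S = R + BᵀPB = [1] + [85.0000] = [86.0000]
BᵀPA = [-25.0000 -97.0000]
K = S⁻¹·BᵀPA = [-0.2907 -1.1279]
A−BK = [-0.7907 2.8721; -1.8372 6.5116]
AᵀP(A−BK) = [2.7326 -9.1977; -9.1977 35.5930]
P' = Q + AᵀP(A−BK) = [2.9826 -9.1977; -9.1977 37.8430]
tr(P') = 40.8256


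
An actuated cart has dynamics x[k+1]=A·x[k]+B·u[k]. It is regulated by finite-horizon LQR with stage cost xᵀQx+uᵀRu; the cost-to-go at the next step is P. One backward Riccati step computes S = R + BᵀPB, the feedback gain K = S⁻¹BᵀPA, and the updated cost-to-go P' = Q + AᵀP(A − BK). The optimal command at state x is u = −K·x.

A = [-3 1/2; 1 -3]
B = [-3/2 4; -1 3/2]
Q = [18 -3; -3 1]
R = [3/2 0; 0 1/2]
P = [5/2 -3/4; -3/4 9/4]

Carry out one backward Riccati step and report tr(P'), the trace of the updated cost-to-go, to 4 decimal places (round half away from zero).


45.4752

BᵀP = [-3.0000 -1.1250; 8.8750 0.3750]
S = R + BᵀPB = [3/2 0; 0 1/2] + [5.6250 -13.6875; -13.6875 36.0625] = [7.1250 -13.6875; -13.6875 36.5625]
BᵀPA = [7.8750 1.8750; -26.2500 3.3125]
K = S⁻¹·BᵀPA = [-0.9755 1.5568; -1.0831 0.6734]
A−BK = [-0.1307 0.1416; 1.6492 -2.4533]
AᵀP(A−BK) = [8.4998 -12.2081; -12.2081 17.9754]
P' = Q + AᵀP(A−BK) = [26.4998 -15.2081; -15.2081 18.9754]
tr(P') = 45.4752


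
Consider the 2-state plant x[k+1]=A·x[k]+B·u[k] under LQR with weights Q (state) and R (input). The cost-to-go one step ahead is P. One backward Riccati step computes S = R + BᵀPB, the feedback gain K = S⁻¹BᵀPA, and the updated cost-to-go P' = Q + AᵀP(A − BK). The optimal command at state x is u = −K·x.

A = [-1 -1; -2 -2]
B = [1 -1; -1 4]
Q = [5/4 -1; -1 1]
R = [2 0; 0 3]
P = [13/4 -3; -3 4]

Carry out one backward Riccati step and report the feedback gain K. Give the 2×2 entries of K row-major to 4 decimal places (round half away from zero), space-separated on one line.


-0.1845 -0.1845 -0.3084 -0.3084

BᵀP = [6.2500 -7.0000; -15.2500 19.0000]
S = R + BᵀPB = [2 0; 0 3] + [13.2500 -34.2500; -34.2500 91.2500] = [15.2500 -34.2500; -34.2500 94.2500]
BᵀPA = [7.7500 7.7500; -22.7500 -22.7500]
K = S⁻¹·BᵀPA = [-0.1845 -0.1845; -0.3084 -0.3084]
A−BK = [-1.1239 -1.1239; -0.9508 -0.9508]
AᵀP(A−BK) = [1.6632 1.6632; 1.6632 1.6632]
P' = Q + AᵀP(A−BK) = [2.9132 0.6632; 0.6632 2.6632]
tr(P') = 5.5764


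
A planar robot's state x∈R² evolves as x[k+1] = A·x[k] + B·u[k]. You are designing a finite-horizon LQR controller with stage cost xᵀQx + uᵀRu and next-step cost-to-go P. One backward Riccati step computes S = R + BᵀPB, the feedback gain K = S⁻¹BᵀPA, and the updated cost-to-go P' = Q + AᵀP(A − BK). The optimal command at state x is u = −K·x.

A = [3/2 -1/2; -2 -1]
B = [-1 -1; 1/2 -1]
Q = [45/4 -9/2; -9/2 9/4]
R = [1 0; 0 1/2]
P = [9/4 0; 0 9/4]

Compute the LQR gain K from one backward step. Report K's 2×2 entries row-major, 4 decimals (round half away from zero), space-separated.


BᵀP = [-2.2500 1.1250; -2.2500 -2.2500]
S = R + BᵀPB = [1 0; 0 1/2] + [2.8125 1.1250; 1.1250 4.5000] = [3.8125 1.1250; 1.1250 5.0000]
BᵀPA = [-5.6250 0.0000; 1.1250 3.3750]
K = S⁻¹·BᵀPA = [-1.6514 -0.2133; 0.5966 0.7230]
A−BK = [0.4451 0.0097; -0.5777 -0.1703]
AᵀP(A−BK) = [4.1020 0.7991; 0.7991 0.3724]
P' = Q + AᵀP(A−BK) = [15.3520 -3.7009; -3.7009 2.6224]
tr(P') = 17.9743

-1.6514 -0.2133 0.5966 0.7230


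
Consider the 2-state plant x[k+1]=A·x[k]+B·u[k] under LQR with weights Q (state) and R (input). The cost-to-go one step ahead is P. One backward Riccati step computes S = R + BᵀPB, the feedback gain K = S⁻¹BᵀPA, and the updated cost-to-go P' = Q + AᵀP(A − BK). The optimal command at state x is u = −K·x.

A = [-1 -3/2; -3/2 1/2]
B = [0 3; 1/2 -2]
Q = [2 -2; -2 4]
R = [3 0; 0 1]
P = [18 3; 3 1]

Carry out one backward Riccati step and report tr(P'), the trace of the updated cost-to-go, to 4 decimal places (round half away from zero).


BᵀP = [1.5000 0.5000; 48.0000 7.0000]
S = R + BᵀPB = [3 0; 0 1] + [0.2500 3.5000; 3.5000 130.0000] = [3.2500 3.5000; 3.5000 131.0000]
BᵀPA = [-2.2500 -2.0000; -58.5000 -68.5000]
K = S⁻¹·BᵀPA = [-0.2177 -0.0538; -0.4407 -0.5215]
A−BK = [0.3222 0.0644; -2.2727 -0.5160]
AᵀP(A−BK) = [2.9764 0.8733; 0.8733 0.4222]
P' = Q + AᵀP(A−BK) = [4.9764 -1.1267; -1.1267 4.4222]
tr(P') = 9.3986

9.3986


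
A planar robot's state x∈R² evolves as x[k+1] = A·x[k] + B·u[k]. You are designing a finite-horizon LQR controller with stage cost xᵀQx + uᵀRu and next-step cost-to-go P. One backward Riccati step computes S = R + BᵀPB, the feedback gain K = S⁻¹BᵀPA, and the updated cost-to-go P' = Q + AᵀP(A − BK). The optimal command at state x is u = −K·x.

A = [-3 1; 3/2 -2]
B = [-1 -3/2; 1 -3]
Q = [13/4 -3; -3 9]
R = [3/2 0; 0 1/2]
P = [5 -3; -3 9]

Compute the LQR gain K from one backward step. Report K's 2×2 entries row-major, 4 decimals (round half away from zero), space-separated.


BᵀP = [-8.0000 12.0000; 1.5000 -22.5000]
S = R + BᵀPB = [3/2 0; 0 1/2] + [20.0000 -24.0000; -24.0000 65.2500] = [21.5000 -24.0000; -24.0000 65.7500]
BᵀPA = [42.0000 -32.0000; -38.2500 46.5000]
K = S⁻¹·BᵀPA = [2.2009 -1.1795; 0.2216 0.2767]
A−BK = [-0.4667 0.2355; -0.0360 0.0096]
AᵀP(A−BK) = [8.2902 -4.3771; -4.3771 2.3898]
P' = Q + AᵀP(A−BK) = [11.5402 -7.3771; -7.3771 11.3898]
tr(P') = 22.9300

2.2009 -1.1795 0.2216 0.2767


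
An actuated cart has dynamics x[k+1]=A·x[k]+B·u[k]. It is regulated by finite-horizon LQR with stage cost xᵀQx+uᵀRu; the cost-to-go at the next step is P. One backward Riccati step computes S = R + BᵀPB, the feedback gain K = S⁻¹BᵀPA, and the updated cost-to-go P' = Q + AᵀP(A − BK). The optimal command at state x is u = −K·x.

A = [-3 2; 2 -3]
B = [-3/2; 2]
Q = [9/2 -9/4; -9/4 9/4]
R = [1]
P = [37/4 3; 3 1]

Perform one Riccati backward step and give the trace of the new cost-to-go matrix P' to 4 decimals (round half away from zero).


14.8860

BᵀP = [-7.8750 -2.5000]
S = R + BᵀPB = [1] + [6.8125] = [7.8125]
BᵀPA = [18.6250 -8.2500]
K = S⁻¹·BᵀPA = [2.3840 -1.0560]
A−BK = [0.5760 0.4160; -2.7680 -0.8880]
AᵀP(A−BK) = [6.8480 -2.8320; -2.8320 1.2880]
P' = Q + AᵀP(A−BK) = [11.3480 -5.0820; -5.0820 3.5380]
tr(P') = 14.8860


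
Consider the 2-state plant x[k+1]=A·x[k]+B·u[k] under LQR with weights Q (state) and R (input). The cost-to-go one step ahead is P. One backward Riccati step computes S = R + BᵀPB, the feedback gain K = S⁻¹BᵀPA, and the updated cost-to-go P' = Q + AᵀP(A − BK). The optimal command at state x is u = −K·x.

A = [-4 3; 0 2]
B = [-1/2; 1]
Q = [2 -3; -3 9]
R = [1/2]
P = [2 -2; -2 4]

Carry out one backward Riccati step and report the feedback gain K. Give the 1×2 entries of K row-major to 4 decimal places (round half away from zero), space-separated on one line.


BᵀP = [-3.0000 5.0000]
S = R + BᵀPB = [1/2] + [6.5000] = [7.0000]
BᵀPA = [12.0000 1.0000]
K = S⁻¹·BᵀPA = [1.7143 0.1429]
A−BK = [-3.1429 3.0714; -1.7143 1.8571]
AᵀP(A−BK) = [11.4286 -9.7143; -9.7143 9.8571]
P' = Q + AᵀP(A−BK) = [13.4286 -12.7143; -12.7143 18.8571]
tr(P') = 32.2857

1.7143 0.1429


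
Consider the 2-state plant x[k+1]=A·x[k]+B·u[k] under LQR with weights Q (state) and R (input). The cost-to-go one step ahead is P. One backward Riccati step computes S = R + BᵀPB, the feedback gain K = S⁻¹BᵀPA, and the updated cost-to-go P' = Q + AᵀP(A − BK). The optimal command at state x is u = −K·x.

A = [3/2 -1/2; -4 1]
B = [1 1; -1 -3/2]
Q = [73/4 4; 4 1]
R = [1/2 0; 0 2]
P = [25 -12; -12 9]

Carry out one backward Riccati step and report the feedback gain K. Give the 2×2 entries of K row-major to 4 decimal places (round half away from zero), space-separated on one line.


BᵀP = [37.0000 -21.0000; 43.0000 -25.5000]
S = R + BᵀPB = [1/2 0; 0 2] + [58.0000 68.5000; 68.5000 81.2500] = [58.5000 68.5000; 68.5000 83.2500]
BᵀPA = [139.5000 -39.5000; 166.5000 -47.0000]
K = S⁻¹·BᵀPA = [1.1701 -0.3872; 1.0372 -0.2460]
A−BK = [-0.7073 0.1332; -1.2741 0.2439]
AᵀP(A−BK) = [8.3248 -1.7820; -1.7820 0.3951]
P' = Q + AᵀP(A−BK) = [26.5748 2.2180; 2.2180 1.3951]
tr(P') = 27.9700

1.1701 -0.3872 1.0372 -0.2460


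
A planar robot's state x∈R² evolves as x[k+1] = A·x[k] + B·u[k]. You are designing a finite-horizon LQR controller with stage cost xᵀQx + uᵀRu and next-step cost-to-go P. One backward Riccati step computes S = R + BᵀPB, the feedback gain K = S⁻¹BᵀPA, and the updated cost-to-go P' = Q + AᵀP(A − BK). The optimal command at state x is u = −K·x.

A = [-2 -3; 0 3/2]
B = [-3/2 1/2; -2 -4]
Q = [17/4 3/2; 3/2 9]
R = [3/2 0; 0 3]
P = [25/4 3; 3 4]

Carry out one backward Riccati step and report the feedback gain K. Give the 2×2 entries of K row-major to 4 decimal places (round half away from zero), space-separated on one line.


BᵀP = [-15.3750 -12.5000; -8.8750 -14.5000]
S = R + BᵀPB = [3/2 0; 0 3] + [48.0625 42.3125; 42.3125 53.5625] = [49.5625 42.3125; 42.3125 56.5625]
BᵀPA = [30.7500 27.3750; 17.7500 4.8750]
K = S⁻¹·BᵀPA = [0.9755 1.3249; -0.4160 -0.9049]
A−BK = [-0.3287 -0.5603; 0.2873 0.5301]
AᵀP(A−BK) = [2.3854 3.8224; 3.8224 6.3933]
P' = Q + AᵀP(A−BK) = [6.6354 5.3224; 5.3224 15.3933]
tr(P') = 22.0287

0.9755 1.3249 -0.4160 -0.9049


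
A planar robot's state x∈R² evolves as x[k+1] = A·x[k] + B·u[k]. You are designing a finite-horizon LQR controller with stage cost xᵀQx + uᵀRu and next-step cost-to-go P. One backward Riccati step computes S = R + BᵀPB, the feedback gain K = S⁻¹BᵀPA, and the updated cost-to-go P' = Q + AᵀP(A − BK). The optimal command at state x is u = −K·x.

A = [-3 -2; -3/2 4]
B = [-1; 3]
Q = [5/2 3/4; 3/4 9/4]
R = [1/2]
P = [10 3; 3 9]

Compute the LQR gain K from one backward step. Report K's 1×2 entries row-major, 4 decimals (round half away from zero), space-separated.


-0.4490 1.3333

BᵀP = [-1.0000 24.0000]
S = R + BᵀPB = [1/2] + [73.0000] = [73.5000]
BᵀPA = [-33.0000 98.0000]
K = S⁻¹·BᵀPA = [-0.4490 1.3333]
A−BK = [-3.4490 -0.6667; -0.1531 0.0000]
AᵀP(A−BK) = [122.4337 23.0000; 23.0000 5.3333]
P' = Q + AᵀP(A−BK) = [124.9337 23.7500; 23.7500 7.5833]
tr(P') = 132.5170


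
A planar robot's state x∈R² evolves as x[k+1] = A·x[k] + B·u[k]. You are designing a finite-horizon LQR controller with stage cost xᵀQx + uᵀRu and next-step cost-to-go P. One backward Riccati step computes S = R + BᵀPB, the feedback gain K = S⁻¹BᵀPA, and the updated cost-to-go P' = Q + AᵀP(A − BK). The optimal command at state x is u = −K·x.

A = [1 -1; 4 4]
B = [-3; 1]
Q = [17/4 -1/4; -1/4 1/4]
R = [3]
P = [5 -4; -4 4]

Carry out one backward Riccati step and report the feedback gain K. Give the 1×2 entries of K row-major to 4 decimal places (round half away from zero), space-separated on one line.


BᵀP = [-19.0000 16.0000]
S = R + BᵀPB = [3] + [73.0000] = [76.0000]
BᵀPA = [45.0000 83.0000]
K = S⁻¹·BᵀPA = [0.5921 1.0921]
A−BK = [2.7763 2.2763; 3.4079 2.9079]
AᵀP(A−BK) = [10.3553 9.8553; 9.8553 10.3553]
P' = Q + AᵀP(A−BK) = [14.6053 9.6053; 9.6053 10.6053]
tr(P') = 25.2105

0.5921 1.0921


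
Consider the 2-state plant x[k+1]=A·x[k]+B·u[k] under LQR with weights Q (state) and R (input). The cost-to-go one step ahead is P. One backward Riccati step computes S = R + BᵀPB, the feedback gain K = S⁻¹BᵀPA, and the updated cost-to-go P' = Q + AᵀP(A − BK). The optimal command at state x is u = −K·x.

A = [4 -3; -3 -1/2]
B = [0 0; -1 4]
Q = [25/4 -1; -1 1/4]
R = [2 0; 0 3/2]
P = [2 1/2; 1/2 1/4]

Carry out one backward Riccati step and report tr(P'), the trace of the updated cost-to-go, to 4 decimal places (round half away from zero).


35.9341

BᵀP = [-0.5000 -0.2500; 2.0000 1.0000]
S = R + BᵀPB = [2 0; 0 3/2] + [0.2500 -1.0000; -1.0000 4.0000] = [2.2500 -1.0000; -1.0000 5.5000]
BᵀPA = [-1.2500 1.6250; 5.0000 -6.5000]
K = S⁻¹·BᵀPA = [-0.1648 0.2143; 0.8791 -1.1429]
A−BK = [4.0000 -3.0000; -6.6813 4.2857]
AᵀP(A−BK) = [17.6484 -14.1429; -14.1429 11.7857]
P' = Q + AᵀP(A−BK) = [23.8984 -15.1429; -15.1429 12.0357]
tr(P') = 35.9341


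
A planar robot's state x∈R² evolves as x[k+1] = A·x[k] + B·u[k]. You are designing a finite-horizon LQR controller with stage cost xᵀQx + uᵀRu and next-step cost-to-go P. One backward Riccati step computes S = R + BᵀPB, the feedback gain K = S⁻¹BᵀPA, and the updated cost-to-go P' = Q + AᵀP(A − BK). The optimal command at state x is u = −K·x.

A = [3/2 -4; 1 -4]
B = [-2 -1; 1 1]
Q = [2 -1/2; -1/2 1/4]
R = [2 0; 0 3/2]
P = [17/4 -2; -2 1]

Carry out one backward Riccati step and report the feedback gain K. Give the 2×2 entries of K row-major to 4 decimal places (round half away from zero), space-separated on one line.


BᵀP = [-10.5000 5.0000; -6.2500 3.0000]
S = R + BᵀPB = [2 0; 0 3/2] + [26.0000 15.5000; 15.5000 9.2500] = [28.0000 15.5000; 15.5000 10.7500]
BᵀPA = [-10.7500 22.0000; -6.3750 13.0000]
K = S⁻¹·BᵀPA = [-0.2757 0.5761; -0.1955 0.3786]
A−BK = [0.7531 -2.4691; 1.4712 -4.9547]
AᵀP(A−BK) = [0.3524 -0.8930; -0.8930 2.4033]
P' = Q + AᵀP(A−BK) = [2.3524 -1.3930; -1.3930 2.6533]
tr(P') = 5.0057

-0.2757 0.5761 -0.1955 0.3786


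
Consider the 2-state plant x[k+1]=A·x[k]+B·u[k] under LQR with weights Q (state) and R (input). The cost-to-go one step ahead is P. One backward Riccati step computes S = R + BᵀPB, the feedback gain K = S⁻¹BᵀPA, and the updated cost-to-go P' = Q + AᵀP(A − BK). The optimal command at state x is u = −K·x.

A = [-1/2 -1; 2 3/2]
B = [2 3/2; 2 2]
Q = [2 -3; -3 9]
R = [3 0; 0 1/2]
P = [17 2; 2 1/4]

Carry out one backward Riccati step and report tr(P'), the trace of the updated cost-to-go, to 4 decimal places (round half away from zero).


BᵀP = [38.0000 4.5000; 29.5000 3.5000]
S = R + BᵀPB = [3 0; 0 1/2] + [85.0000 66.0000; 66.0000 51.2500] = [88.0000 66.0000; 66.0000 51.7500]
BᵀPA = [-10.0000 -31.2500; -7.7500 -24.2500]
K = S⁻¹·BᵀPA = [-0.0303 -0.0843; -0.1111 -0.3611]
A−BK = [-0.2727 -0.2898; 2.2828 2.3908]
AᵀP(A−BK) = [0.0859 0.1086; 0.1086 0.1718]
P' = Q + AᵀP(A−BK) = [2.0859 -2.8914; -2.8914 9.1718]
tr(P') = 11.2577

11.2577


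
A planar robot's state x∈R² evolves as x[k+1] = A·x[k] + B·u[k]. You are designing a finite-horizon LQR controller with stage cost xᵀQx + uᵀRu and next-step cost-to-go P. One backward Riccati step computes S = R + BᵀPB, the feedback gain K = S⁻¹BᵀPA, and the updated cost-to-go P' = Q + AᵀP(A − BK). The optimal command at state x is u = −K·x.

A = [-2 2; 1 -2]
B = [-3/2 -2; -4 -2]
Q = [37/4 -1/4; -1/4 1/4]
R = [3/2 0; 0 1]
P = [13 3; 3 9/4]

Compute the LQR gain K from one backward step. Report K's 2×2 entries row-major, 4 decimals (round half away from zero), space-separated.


BᵀP = [-31.5000 -13.5000; -32.0000 -10.5000]
S = R + BᵀPB = [3/2 0; 0 1] + [101.2500 90.0000; 90.0000 85.0000] = [102.7500 90.0000; 90.0000 86.0000]
BᵀPA = [49.5000 -36.0000; 53.5000 -43.0000]
K = S⁻¹·BᵀPA = [-0.7576 1.0509; 1.4150 -1.5998]
A−BK = [-0.3065 0.3768; 0.7994 -0.9959]
AᵀP(A−BK) = [4.0522 -4.9313; -4.9313 6.0418]
P' = Q + AᵀP(A−BK) = [13.3022 -5.1813; -5.1813 6.2918]
tr(P') = 19.5939

-0.7576 1.0509 1.4150 -1.5998


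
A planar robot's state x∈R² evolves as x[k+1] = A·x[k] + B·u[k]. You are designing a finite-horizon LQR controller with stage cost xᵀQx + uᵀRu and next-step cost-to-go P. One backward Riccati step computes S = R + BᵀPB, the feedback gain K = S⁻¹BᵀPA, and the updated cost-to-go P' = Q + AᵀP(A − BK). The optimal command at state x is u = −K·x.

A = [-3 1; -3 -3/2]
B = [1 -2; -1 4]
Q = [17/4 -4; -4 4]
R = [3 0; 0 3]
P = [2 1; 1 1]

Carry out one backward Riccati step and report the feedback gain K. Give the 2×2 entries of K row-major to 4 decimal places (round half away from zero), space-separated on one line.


-1.1250 0.1250 -0.7500 -0.2500

BᵀP = [1.0000 0.0000; 0.0000 2.0000]
S = R + BᵀPB = [3 0; 0 3] + [1.0000 -2.0000; -2.0000 8.0000] = [4.0000 -2.0000; -2.0000 11.0000]
BᵀPA = [-3.0000 1.0000; -6.0000 -3.0000]
K = S⁻¹·BᵀPA = [-1.1250 0.1250; -0.7500 -0.2500]
A−BK = [-3.3750 0.3750; -1.1250 -0.3750]
AᵀP(A−BK) = [37.1250 -1.1250; -1.1250 0.3750]
P' = Q + AᵀP(A−BK) = [41.3750 -5.1250; -5.1250 4.3750]
tr(P') = 45.7500


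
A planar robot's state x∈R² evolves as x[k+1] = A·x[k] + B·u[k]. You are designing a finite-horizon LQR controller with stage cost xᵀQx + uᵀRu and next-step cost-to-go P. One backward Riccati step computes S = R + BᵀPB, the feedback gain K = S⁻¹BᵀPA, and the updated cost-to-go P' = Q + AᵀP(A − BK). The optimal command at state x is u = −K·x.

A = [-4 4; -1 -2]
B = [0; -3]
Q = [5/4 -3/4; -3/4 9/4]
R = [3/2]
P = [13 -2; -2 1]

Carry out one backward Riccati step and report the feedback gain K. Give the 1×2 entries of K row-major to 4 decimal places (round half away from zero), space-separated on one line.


-2.0000 2.8571

BᵀP = [6.0000 -3.0000]
S = R + BᵀPB = [3/2] + [9.0000] = [10.5000]
BᵀPA = [-21.0000 30.0000]
K = S⁻¹·BᵀPA = [-2.0000 2.8571]
A−BK = [-4.0000 4.0000; -7.0000 6.5714]
AᵀP(A−BK) = [151.0000 -154.0000; -154.0000 158.2857]
P' = Q + AᵀP(A−BK) = [152.2500 -154.7500; -154.7500 160.5357]
tr(P') = 312.7857


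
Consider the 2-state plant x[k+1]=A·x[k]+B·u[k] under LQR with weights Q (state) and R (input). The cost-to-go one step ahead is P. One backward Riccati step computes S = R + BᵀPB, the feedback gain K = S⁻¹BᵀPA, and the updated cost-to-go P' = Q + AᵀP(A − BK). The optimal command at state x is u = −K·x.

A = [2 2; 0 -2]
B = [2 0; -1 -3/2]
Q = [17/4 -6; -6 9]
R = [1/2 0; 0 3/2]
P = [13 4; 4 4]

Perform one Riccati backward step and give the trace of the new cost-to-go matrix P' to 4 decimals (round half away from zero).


BᵀP = [22.0000 4.0000; -6.0000 -6.0000]
S = R + BᵀPB = [1/2 0; 0 3/2] + [40.0000 -6.0000; -6.0000 9.0000] = [40.5000 -6.0000; -6.0000 10.5000]
BᵀPA = [44.0000 36.0000; -12.0000 0.0000]
K = S⁻¹·BᵀPA = [1.0019 0.9711; -0.5703 0.5549]
A−BK = [-0.0039 0.0578; 0.1464 -0.1965]
AᵀP(A−BK) = [1.0713 -0.0694; -0.0694 1.0405]
P' = Q + AᵀP(A−BK) = [5.3213 -6.0694; -6.0694 10.0405]
tr(P') = 15.3618

15.3618


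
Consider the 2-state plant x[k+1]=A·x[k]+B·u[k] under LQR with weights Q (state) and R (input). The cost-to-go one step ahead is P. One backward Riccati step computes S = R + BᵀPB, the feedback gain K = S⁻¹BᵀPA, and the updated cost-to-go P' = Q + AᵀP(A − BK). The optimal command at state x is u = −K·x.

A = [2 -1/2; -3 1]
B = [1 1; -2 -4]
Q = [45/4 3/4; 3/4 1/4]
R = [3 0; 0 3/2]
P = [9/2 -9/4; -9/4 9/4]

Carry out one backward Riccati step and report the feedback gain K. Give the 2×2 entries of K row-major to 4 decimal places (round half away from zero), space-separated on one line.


0.4615 -0.1154 0.7356 -0.2308

BᵀP = [9.0000 -6.7500; 13.5000 -11.2500]
S = R + BᵀPB = [3 0; 0 3/2] + [22.5000 36.0000; 36.0000 58.5000] = [25.5000 36.0000; 36.0000 60.0000]
BᵀPA = [38.2500 -11.2500; 60.7500 -18.0000]
K = S⁻¹·BᵀPA = [0.4615 -0.1154; 0.7356 -0.2308]
A−BK = [0.8029 -0.1538; 0.8654 -0.1538]
AᵀP(A−BK) = [2.9099 -0.6923; -0.6923 0.1731]
P' = Q + AᵀP(A−BK) = [14.1599 0.0577; 0.0577 0.4231]
tr(P') = 14.5829


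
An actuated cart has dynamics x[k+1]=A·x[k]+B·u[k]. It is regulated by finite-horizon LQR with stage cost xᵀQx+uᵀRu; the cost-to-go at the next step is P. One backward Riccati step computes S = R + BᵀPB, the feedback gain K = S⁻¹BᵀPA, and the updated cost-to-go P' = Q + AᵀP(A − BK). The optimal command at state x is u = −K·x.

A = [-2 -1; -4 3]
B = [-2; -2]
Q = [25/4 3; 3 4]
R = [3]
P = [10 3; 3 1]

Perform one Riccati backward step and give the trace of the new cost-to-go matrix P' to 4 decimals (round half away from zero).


15.8134

BᵀP = [-26.0000 -8.0000]
S = R + BᵀPB = [3] + [68.0000] = [71.0000]
BᵀPA = [84.0000 2.0000]
K = S⁻¹·BᵀPA = [1.1831 0.0282]
A−BK = [0.3662 -0.9437; -1.6338 3.0563]
AᵀP(A−BK) = [4.6197 -0.3662; -0.3662 0.9437]
P' = Q + AᵀP(A−BK) = [10.8697 2.6338; 2.6338 4.9437]
tr(P') = 15.8134


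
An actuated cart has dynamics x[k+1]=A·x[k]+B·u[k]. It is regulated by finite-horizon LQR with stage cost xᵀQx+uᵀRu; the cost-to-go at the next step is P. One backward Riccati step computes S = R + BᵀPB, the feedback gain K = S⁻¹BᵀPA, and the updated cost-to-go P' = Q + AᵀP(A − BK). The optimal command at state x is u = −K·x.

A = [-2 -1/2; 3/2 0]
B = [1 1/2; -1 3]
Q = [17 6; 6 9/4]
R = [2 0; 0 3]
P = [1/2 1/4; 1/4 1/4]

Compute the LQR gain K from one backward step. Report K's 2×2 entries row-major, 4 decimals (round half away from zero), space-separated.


-0.2162 -0.0511 -0.1078 -0.0806

BᵀP = [0.2500 0.0000; 1.0000 0.8750]
S = R + BᵀPB = [2 0; 0 3] + [0.2500 0.1250; 0.1250 3.1250] = [2.2500 0.1250; 0.1250 6.1250]
BᵀPA = [-0.5000 -0.1250; -0.6875 -0.5000]
K = S⁻¹·BᵀPA = [-0.2162 -0.0511; -0.1078 -0.0806]
A−BK = [-1.7299 -0.4086; 1.6073 0.1907]
AᵀP(A−BK) = [0.8802 0.2316; 0.2316 0.0783]
P' = Q + AᵀP(A−BK) = [17.8802 6.2316; 6.2316 2.3283]
tr(P') = 20.2086


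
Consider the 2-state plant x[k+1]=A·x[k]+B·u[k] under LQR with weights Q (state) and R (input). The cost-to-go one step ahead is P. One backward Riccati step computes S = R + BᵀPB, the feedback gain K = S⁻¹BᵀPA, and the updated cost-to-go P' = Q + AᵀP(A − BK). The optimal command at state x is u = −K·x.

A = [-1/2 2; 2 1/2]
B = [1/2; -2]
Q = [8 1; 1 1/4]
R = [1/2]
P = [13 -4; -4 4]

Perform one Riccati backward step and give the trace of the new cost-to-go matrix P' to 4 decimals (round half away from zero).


32.9842

BᵀP = [14.5000 -10.0000]
S = R + BᵀPB = [1/2] + [27.2500] = [27.7500]
BᵀPA = [-27.2500 24.0000]
K = S⁻¹·BᵀPA = [-0.9820 0.8649]
A−BK = [-0.0090 1.5676; 0.0360 2.2297]
AᵀP(A−BK) = [0.4910 -0.4324; -0.4324 24.2432]
P' = Q + AᵀP(A−BK) = [8.4910 0.5676; 0.5676 24.4932]
tr(P') = 32.9842


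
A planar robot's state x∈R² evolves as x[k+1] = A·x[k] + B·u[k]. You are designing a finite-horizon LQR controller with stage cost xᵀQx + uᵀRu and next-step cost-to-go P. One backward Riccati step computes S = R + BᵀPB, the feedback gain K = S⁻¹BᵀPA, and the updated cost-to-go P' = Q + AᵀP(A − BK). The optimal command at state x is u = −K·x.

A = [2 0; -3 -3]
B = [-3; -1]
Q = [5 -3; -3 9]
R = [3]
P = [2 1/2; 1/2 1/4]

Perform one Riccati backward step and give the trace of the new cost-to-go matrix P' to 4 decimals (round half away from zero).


16.8866

BᵀP = [-6.5000 -1.7500]
S = R + BᵀPB = [3] + [21.2500] = [24.2500]
BᵀPA = [-7.7500 5.2500]
K = S⁻¹·BᵀPA = [-0.3196 0.2165]
A−BK = [1.0412 0.6495; -3.3196 -2.7835]
AᵀP(A−BK) = [1.7732 0.9278; 0.9278 1.1134]
P' = Q + AᵀP(A−BK) = [6.7732 -2.0722; -2.0722 10.1134]
tr(P') = 16.8866


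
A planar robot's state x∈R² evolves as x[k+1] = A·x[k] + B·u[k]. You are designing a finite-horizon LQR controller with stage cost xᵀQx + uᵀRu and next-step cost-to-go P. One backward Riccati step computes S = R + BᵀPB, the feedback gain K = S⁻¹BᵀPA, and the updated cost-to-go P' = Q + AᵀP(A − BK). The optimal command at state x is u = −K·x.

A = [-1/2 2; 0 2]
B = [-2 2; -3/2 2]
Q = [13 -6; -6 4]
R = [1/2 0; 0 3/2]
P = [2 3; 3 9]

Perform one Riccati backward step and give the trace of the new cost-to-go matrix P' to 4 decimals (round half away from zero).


17.6804

BᵀP = [-8.5000 -19.5000; 10.0000 24.0000]
S = R + BᵀPB = [1/2 0; 0 3/2] + [46.2500 -56.0000; -56.0000 68.0000] = [46.7500 -56.0000; -56.0000 69.5000]
BᵀPA = [4.2500 -56.0000; -5.0000 68.0000]
K = S⁻¹·BᵀPA = [0.1359 -0.7425; 0.0376 0.3801]
A−BK = [-0.3033 -0.2453; 0.1287 0.1260]
AᵀP(A−BK) = [0.1102 0.0564; 0.0564 0.5702]
P' = Q + AᵀP(A−BK) = [13.1102 -5.9436; -5.9436 4.5702]
tr(P') = 17.6804


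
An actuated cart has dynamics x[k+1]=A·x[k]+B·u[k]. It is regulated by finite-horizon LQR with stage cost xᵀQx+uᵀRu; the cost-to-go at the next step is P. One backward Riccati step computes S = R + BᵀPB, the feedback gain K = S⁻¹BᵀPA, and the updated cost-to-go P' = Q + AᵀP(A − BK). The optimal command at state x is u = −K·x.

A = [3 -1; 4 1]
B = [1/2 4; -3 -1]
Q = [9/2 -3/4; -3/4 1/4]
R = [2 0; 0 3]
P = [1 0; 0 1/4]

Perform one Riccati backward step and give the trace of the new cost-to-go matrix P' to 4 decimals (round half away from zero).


BᵀP = [0.5000 -0.7500; 4.0000 -0.2500]
S = R + BᵀPB = [2 0; 0 3] + [2.5000 2.7500; 2.7500 16.2500] = [4.5000 2.7500; 2.7500 19.2500]
BᵀPA = [-1.5000 -1.2500; 11.0000 -4.2500]
K = S⁻¹·BᵀPA = [-0.7478 -0.1565; 0.6783 -0.1984]
A−BK = [0.6609 -0.1281; 2.4348 0.3320]
AᵀP(A−BK) = [4.4174 -0.0522; -0.0522 0.2111]
P' = Q + AᵀP(A−BK) = [8.9174 -0.8022; -0.8022 0.4611]
tr(P') = 9.3785

9.3785


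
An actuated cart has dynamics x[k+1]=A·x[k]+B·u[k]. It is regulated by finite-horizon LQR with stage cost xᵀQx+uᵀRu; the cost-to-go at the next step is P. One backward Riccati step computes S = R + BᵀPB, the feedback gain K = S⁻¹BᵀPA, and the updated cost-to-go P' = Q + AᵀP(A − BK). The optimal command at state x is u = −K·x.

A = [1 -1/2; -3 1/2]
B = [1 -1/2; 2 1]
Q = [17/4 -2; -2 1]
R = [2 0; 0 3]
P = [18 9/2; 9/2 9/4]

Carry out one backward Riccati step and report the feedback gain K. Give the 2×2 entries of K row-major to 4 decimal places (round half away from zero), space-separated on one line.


-0.0894 -0.1639 -0.9338 0.2881

BᵀP = [27.0000 9.0000; -4.5000 0.0000]
S = R + BᵀPB = [2 0; 0 3] + [45.0000 -4.5000; -4.5000 2.2500] = [47.0000 -4.5000; -4.5000 5.2500]
BᵀPA = [0.0000 -9.0000; -4.5000 2.2500]
K = S⁻¹·BᵀPA = [-0.0894 -0.1639; -0.9338 0.2881]
A−BK = [0.6225 -0.1921; -1.8874 0.5397]
AᵀP(A−BK) = [7.0480 -2.0786; -2.0786 0.6892]
P' = Q + AᵀP(A−BK) = [11.2980 -4.0786; -4.0786 1.6892]
tr(P') = 12.9872


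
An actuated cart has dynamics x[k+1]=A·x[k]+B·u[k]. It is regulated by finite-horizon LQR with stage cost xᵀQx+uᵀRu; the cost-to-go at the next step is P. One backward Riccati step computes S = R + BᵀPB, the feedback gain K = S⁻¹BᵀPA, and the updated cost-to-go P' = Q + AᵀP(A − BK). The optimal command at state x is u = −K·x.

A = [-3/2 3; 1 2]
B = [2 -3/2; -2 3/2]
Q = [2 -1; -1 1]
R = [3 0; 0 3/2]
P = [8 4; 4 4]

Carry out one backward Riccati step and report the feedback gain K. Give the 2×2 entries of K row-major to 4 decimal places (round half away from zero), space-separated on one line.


BᵀP = [8.0000 0.0000; -6.0000 0.0000]
S = R + BᵀPB = [3 0; 0 3/2] + [16.0000 -12.0000; -12.0000 9.0000] = [19.0000 -12.0000; -12.0000 10.5000]
BᵀPA = [-12.0000 24.0000; 9.0000 -18.0000]
K = S⁻¹·BᵀPA = [-0.3243 0.6486; 0.4865 -0.9730]
A−BK = [-0.1216 0.2432; -0.3784 4.7568]
AᵀP(A−BK) = [1.7297 -11.4595; -11.4595 102.9189]
P' = Q + AᵀP(A−BK) = [3.7297 -12.4595; -12.4595 103.9189]
tr(P') = 107.6486

-0.3243 0.6486 0.4865 -0.9730


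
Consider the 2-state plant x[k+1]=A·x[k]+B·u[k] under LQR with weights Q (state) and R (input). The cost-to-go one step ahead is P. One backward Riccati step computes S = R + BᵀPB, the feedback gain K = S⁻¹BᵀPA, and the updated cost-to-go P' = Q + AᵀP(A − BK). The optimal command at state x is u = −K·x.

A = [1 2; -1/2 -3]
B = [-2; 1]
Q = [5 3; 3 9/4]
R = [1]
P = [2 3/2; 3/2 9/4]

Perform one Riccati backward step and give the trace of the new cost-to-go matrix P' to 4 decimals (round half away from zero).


BᵀP = [-2.5000 -0.7500]
S = R + BᵀPB = [1] + [4.2500] = [5.2500]
BᵀPA = [-2.1250 -2.7500]
K = S⁻¹·BᵀPA = [-0.4048 -0.5238]
A−BK = [0.1905 0.9524; -0.0952 -2.4762]
AᵀP(A−BK) = [0.2024 0.2619; 0.2619 8.8095]
P' = Q + AᵀP(A−BK) = [5.2024 3.2619; 3.2619 11.0595]
tr(P') = 16.2619

16.2619


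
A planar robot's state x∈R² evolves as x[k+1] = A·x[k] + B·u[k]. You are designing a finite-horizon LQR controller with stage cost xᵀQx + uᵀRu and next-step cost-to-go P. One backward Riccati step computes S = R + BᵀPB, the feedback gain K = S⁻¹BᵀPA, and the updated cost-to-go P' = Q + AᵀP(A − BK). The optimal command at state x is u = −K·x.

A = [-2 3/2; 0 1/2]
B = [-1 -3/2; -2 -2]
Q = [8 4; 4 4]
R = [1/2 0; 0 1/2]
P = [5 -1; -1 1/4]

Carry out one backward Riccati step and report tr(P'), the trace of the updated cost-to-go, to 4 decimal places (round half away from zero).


BᵀP = [-3.0000 0.5000; -5.5000 1.0000]
S = R + BᵀPB = [1/2 0; 0 1/2] + [2.0000 3.5000; 3.5000 6.2500] = [2.5000 3.5000; 3.5000 6.7500]
BᵀPA = [6.0000 -4.2500; 11.0000 -7.7500]
K = S⁻¹·BᵀPA = [0.4324 -0.3378; 1.4054 -0.9730]
A−BK = [0.5405 -0.2973; 3.6757 -2.1216]
AᵀP(A−BK) = [1.9459 -1.2703; -1.2703 0.8361]
P' = Q + AᵀP(A−BK) = [9.9459 2.7297; 2.7297 4.8361]
tr(P') = 14.7821

14.7821


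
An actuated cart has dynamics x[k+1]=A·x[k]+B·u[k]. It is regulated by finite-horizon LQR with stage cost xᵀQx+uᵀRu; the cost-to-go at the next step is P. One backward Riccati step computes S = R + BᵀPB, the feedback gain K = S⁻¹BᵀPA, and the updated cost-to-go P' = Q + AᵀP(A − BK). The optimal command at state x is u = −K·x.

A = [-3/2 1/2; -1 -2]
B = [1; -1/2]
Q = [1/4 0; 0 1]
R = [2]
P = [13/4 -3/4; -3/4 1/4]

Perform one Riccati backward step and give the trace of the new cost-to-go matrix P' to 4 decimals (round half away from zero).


BᵀP = [3.6250 -0.8750]
S = R + BᵀPB = [2] + [4.0625] = [6.0625]
BᵀPA = [-4.5625 3.5625]
K = S⁻¹·BᵀPA = [-0.7526 0.5876]
A−BK = [-0.7474 -0.0876; -1.3763 -1.7062]
AᵀP(A−BK) = [1.8789 -1.1314; -1.1314 1.2191]
P' = Q + AᵀP(A−BK) = [2.1289 -1.1314; -1.1314 2.2191]
tr(P') = 4.3479

4.3479


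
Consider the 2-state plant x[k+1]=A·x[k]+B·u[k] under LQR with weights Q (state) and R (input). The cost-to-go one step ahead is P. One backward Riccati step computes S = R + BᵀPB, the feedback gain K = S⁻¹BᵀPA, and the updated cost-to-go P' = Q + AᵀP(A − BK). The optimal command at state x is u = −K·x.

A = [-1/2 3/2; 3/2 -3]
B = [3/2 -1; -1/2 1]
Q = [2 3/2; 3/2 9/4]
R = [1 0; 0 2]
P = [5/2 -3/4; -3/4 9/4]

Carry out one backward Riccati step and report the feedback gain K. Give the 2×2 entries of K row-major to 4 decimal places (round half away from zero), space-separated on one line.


BᵀP = [4.1250 -2.2500; -3.2500 3.0000]
S = R + BᵀPB = [1 0; 0 2] + [7.3125 -6.3750; -6.3750 6.2500] = [8.3125 -6.3750; -6.3750 8.2500]
BᵀPA = [-5.4375 12.9375; 6.1250 -13.8750]
K = S⁻¹·BᵀPA = [-0.2081 0.6544; 0.5817 -1.1762]
A−BK = [0.3937 -0.6577; 0.8143 -1.4966]
AᵀP(A−BK) = [2.1186 -4.0503; -4.0503 7.8398]
P' = Q + AᵀP(A−BK) = [4.1186 -2.5503; -2.5503 10.0898]
tr(P') = 14.2083

-0.2081 0.6544 0.5817 -1.1762


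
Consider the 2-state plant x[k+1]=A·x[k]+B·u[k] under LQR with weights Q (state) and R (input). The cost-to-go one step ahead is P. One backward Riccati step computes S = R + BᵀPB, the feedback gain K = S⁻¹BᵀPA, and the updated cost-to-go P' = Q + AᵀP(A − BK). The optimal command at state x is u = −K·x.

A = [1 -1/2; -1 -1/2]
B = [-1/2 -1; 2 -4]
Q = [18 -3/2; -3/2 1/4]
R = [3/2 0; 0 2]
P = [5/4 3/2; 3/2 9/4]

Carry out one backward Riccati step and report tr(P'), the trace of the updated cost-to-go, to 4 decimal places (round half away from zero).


BᵀP = [2.3750 3.7500; -7.2500 -10.5000]
S = R + BᵀPB = [3/2 0; 0 2] + [6.3125 -17.3750; -17.3750 49.2500] = [7.8125 -17.3750; -17.3750 51.2500]
BᵀPA = [-1.3750 -3.0625; 3.2500 8.8750]
K = S⁻¹·BᵀPA = [-0.1421 -0.0279; 0.0152 0.1637]
A−BK = [0.9442 -0.3503; -0.6548 0.2107]
AᵀP(A−BK) = [0.2551 -0.0704; -0.0704 0.0866]
P' = Q + AᵀP(A−BK) = [18.2551 -1.5704; -1.5704 0.3366]
tr(P') = 18.5917

18.5917
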